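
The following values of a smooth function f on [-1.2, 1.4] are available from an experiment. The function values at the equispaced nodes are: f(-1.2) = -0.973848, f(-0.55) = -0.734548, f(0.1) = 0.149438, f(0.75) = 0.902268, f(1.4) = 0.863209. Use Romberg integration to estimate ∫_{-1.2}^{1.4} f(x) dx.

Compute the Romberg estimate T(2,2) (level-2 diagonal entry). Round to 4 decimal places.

T(0,0) (trapezoid, 1 panel, h=2.6000): -0.143831
T(1,0) (trapezoid, 2 panels, h=1.3000): 0.122354
T(2,0) (trapezoid, 4 panels, h=0.6500): 0.170195
T(1,1) = 0.122354 + (0.122354 − (-0.143831))/3 = 0.211082
T(2,1) = 0.170195 + (0.170195 − 0.122354)/3 = 0.186142
T(2,2) = 0.186142 + (0.186142 − 0.211082)/15 = 0.184479

0.1845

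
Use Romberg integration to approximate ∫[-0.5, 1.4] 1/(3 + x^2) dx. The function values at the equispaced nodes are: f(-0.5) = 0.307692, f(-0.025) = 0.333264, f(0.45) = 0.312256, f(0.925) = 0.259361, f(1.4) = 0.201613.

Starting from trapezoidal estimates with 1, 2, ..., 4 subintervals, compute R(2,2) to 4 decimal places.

R(0,0) (trapezoid, 1 panel, h=1.9000): 0.483840
R(1,0) (trapezoid, 2 panels, h=0.9500): 0.538563
R(2,0) (trapezoid, 4 panels, h=0.4750): 0.550778
R(1,1) = 0.538563 + (0.538563 − 0.483840)/3 = 0.556804
R(2,1) = 0.550778 + (0.550778 − 0.538563)/3 = 0.554850
R(2,2) = 0.554850 + (0.554850 − 0.556804)/15 = 0.554720

0.5547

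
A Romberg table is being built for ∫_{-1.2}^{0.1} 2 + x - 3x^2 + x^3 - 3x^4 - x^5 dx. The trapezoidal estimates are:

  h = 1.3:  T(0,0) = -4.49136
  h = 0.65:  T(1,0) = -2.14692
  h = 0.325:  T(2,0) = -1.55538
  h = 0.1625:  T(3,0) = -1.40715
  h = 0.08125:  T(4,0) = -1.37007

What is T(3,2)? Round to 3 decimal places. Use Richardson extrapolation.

-1.358

Richardson extrapolation on the trapezoidal column (denominator 4−1=3):
T(2,1) = -1.55538 + (-1.55538 − (-2.14692))/3 = -1.35820
T(3,1) = (4·(-1.40715) − (-1.55538)) / 3 = -1.35774
T(3,2) = -1.35774 + (-1.35774 − (-1.35820))/15 = -1.35771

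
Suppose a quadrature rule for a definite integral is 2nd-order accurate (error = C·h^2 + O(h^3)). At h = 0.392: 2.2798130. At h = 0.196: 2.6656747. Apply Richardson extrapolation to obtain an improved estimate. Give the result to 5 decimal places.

2.79430

The leading error scales as h^2; refining by a factor of 2 reduces it by 2^2 = 4.
Extrapolated value = (4·A(h/2) − A(h)) / (4 − 1)
= (4·2.6656747 − 2.2798130) / 3
= 8.3828858 / 3 = 2.7942953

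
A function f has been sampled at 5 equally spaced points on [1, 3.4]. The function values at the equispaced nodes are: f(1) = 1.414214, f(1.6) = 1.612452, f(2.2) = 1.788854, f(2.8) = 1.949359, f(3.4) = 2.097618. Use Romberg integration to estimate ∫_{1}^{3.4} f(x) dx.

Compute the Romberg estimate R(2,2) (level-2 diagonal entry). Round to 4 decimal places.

R(0,0) (trapezoid, 1 panel, h=2.4000): 4.214198
R(1,0) (trapezoid, 2 panels, h=1.2000): 4.253724
R(2,0) (trapezoid, 4 panels, h=0.6000): 4.263949
R(1,1) = 4.253724 + (4.253724 − 4.214198)/3 = 4.266899
R(2,1) = 4.263949 + (4.263949 − 4.253724)/3 = 4.267357
R(2,2) = 4.267357 + (4.267357 − 4.266899)/15 = 4.267388

4.2674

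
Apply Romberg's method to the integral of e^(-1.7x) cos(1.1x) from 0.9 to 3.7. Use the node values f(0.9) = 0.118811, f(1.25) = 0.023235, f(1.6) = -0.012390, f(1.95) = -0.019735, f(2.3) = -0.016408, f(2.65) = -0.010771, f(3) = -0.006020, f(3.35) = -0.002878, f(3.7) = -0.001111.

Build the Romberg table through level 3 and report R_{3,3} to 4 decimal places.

R_{0,0} (trapezoid, 1 panel, h=2.8000): 0.164780
R_{1,0} (trapezoid, 2 panels, h=1.4000): 0.059419
R_{2,0} (trapezoid, 4 panels, h=0.7000): 0.016822
R_{3,0} (trapezoid, 8 panels, h=0.3500): 0.004859
R_{1,1} = 0.059419 + (0.059419 − 0.164780)/3 = 0.024299
R_{2,1} = 0.016822 + (0.016822 − 0.059419)/3 = 0.002623
R_{3,1} = 0.004859 + (0.004859 − 0.016822)/3 = 0.000871
R_{2,2} = 0.002623 + (0.002623 − 0.024299)/15 = 0.001178
R_{3,2} = 0.000871 + (0.000871 − 0.002623)/15 = 0.000754
R_{3,3} = 0.000754 + (0.000754 − 0.001178)/63 = 0.000747

0.0007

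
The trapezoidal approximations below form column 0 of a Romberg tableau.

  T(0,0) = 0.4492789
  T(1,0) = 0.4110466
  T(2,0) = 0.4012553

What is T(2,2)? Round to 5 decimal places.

0.39797

Richardson extrapolation on the trapezoidal column (denominator 4−1=3):
T(1,1) = 0.4110466 + (0.4110466 − 0.4492789)/3 = 0.3983025
T(2,1) = 0.4012553 + (0.4012553 − 0.4110466)/3 = 0.3979915
T(2,2) = (16·0.3979915 − 0.3983025) / 15 = 0.3979708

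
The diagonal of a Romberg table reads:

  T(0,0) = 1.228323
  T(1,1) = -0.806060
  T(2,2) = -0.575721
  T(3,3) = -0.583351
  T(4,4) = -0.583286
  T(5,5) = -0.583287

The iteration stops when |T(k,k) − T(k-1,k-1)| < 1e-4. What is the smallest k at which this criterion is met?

|T(1,1) − T(0,0)| = 2.034383 ≥ 1e-4
|T(2,2) − T(1,1)| = 0.230339 ≥ 1e-4
|T(3,3) − T(2,2)| = 0.007630 ≥ 1e-4
|T(4,4) − T(3,3)| = 0.000065 < 1e-4

k = 4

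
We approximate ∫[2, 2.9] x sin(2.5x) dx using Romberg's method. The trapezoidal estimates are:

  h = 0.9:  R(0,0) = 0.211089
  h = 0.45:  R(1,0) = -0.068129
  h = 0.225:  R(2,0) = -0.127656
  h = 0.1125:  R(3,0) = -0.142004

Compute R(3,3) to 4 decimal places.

R(1,1) = -0.068129 + (-0.068129 − 0.211089)/3 = -0.161202
R(2,1) = (4·(-0.127656) − (-0.068129)) / 3 = -0.147498
R(3,1) = (4·(-0.142004) − (-0.127656)) / 3 = -0.146787
R(2,2) = -0.147498 + (-0.147498 − (-0.161202))/15 = -0.146584
R(3,2) = (16·(-0.146787) − (-0.147498)) / 15 = -0.146740
R(3,3) = -0.146740 + (-0.146740 − (-0.146584))/63 = -0.146742

-0.1467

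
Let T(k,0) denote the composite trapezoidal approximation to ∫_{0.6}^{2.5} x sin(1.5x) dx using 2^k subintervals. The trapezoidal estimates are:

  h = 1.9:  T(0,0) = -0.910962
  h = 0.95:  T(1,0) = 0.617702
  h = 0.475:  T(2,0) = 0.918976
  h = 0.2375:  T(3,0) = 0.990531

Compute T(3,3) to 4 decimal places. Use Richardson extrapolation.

1.0141

Richardson extrapolation on the trapezoidal column (denominator 4−1=3):
T(1,1) = (4·0.617702 − (-0.910962)) / 3 = 1.127257
T(2,1) = (4·0.918976 − 0.617702) / 3 = 1.019401
T(3,1) = (4·0.990531 − 0.918976) / 3 = 1.014383
T(2,2) = (16·1.019401 − 1.127257) / 15 = 1.012211
T(3,2) = (16·1.014383 − 1.019401) / 15 = 1.014048
T(3,3) = 1.014048 + (1.014048 − 1.012211)/63 = 1.014077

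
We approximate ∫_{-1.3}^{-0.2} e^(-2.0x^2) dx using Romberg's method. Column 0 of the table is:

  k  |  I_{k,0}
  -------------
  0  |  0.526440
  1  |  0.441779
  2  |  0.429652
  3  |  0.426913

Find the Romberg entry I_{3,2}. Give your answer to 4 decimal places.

Richardson extrapolation on the trapezoidal column (denominator 4−1=3):
I_{2,1} = (4·0.429652 − 0.441779) / 3 = 0.425610
I_{3,1} = (4·0.426913 − 0.429652) / 3 = 0.426000
I_{3,2} = (16·0.426000 − 0.425610) / 15 = 0.426026

0.4260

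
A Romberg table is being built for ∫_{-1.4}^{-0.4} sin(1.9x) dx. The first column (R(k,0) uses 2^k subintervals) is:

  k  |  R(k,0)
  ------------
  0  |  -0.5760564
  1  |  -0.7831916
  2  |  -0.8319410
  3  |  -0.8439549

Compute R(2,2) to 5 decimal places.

Richardson extrapolation on the trapezoidal column (denominator 4−1=3):
R(1,1) = -0.7831916 + (-0.7831916 − (-0.5760564))/3 = -0.8522367
R(2,1) = (4·(-0.8319410) − (-0.7831916)) / 3 = -0.8481908
R(2,2) = (16·(-0.8481908) − (-0.8522367)) / 15 = -0.8479211

-0.84792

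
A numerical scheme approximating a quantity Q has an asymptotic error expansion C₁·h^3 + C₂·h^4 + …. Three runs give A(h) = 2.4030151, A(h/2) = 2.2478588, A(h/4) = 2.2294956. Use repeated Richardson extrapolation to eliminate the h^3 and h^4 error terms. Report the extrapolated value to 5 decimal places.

2.22695

First eliminate the h^3 term (factor 2^3 = 8):
  B₁ = (8·2.2478588 − 2.4030151)/7 = 2.2256936
  B₂ = (8·2.2294956 − 2.2478588)/7 = 2.2268723
Then eliminate the h^4 term (factor 2^4 = 16):
  (16·2.2268723 − 2.2256936)/15 = 2.2269509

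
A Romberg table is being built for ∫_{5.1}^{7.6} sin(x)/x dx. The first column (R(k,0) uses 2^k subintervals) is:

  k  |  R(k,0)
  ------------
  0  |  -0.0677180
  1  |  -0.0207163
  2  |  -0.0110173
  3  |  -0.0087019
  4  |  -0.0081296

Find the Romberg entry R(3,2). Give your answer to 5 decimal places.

-0.00794

Richardson extrapolation on the trapezoidal column (denominator 4−1=3):
R(2,1) = -0.0110173 + (-0.0110173 − (-0.0207163))/3 = -0.0077843
R(3,1) = -0.0087019 + (-0.0087019 − (-0.0110173))/3 = -0.0079301
R(3,2) = (16·(-0.0079301) − (-0.0077843)) / 15 = -0.0079398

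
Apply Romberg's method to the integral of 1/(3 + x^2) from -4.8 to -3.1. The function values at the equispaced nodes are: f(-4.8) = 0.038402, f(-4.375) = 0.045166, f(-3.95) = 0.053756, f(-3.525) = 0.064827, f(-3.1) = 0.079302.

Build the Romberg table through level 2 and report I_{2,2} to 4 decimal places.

0.0942

I_{0,0} (trapezoid, 1 panel, h=1.7000): 0.100048
I_{1,0} (trapezoid, 2 panels, h=0.8500): 0.095717
I_{2,0} (trapezoid, 4 panels, h=0.4250): 0.094605
I_{1,1} = 0.095717 + (0.095717 − 0.100048)/3 = 0.094273
I_{2,1} = 0.094605 + (0.094605 − 0.095717)/3 = 0.094234
I_{2,2} = 0.094234 + (0.094234 − 0.094273)/15 = 0.094231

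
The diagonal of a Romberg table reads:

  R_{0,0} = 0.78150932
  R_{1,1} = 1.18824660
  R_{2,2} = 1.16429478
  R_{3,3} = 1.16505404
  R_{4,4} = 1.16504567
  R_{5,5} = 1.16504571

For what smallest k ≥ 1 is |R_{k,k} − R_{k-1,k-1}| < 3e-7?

k = 5

|R_{1,1} − R_{0,0}| = 0.40673728 ≥ 3e-7
|R_{2,2} − R_{1,1}| = 0.02395182 ≥ 3e-7
|R_{3,3} − R_{2,2}| = 0.00075926 ≥ 3e-7
|R_{4,4} − R_{3,3}| = 0.00000837 ≥ 3e-7
|R_{5,5} − R_{4,4}| = 0.00000004 < 3e-7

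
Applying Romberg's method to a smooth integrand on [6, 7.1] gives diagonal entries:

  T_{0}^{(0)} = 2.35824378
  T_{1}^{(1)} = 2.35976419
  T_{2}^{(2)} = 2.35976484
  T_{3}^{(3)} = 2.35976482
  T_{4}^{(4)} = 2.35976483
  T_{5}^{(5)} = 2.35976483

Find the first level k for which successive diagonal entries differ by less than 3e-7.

|T_{1}^{(1)} − T_{0}^{(0)}| = 0.00152041 ≥ 3e-7
|T_{2}^{(2)} − T_{1}^{(1)}| = 0.00000065 ≥ 3e-7
|T_{3}^{(3)} − T_{2}^{(2)}| = 0.00000002 < 3e-7

k = 3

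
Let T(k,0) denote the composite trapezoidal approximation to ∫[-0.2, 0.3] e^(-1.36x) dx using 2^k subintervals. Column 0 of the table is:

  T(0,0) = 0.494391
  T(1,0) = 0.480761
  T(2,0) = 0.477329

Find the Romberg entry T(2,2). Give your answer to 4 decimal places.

T(1,1) = 0.480761 + (0.480761 − 0.494391)/3 = 0.476218
T(2,1) = (4·0.477329 − 0.480761) / 3 = 0.476185
T(2,2) = (16·0.476185 − 0.476218) / 15 = 0.476183
(Column j=1 coincides with Simpson's rule on the same nodes.)

0.4762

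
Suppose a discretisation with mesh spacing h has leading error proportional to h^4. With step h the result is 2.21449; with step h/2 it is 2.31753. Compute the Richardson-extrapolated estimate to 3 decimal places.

Extrapolated value = (16·A(h/2) − A(h)) / (16 − 1)
= (16·2.31753 − 2.21449) / 15
= 34.86599 / 15 = 2.32440

2.324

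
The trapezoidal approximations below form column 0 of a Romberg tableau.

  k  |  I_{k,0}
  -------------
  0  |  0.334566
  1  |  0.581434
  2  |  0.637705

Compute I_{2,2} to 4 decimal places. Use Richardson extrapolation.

0.6560

Richardson extrapolation on the trapezoidal column (denominator 4−1=3):
I_{1,1} = 0.581434 + (0.581434 − 0.334566)/3 = 0.663723
I_{2,1} = (4·0.637705 − 0.581434) / 3 = 0.656462
I_{2,2} = (16·0.656462 − 0.663723) / 15 = 0.655978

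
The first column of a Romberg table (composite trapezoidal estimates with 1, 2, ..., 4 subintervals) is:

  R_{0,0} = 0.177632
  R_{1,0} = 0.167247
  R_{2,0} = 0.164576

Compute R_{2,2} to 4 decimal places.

Richardson extrapolation on the trapezoidal column (denominator 4−1=3):
R_{1,1} = (4·0.167247 − 0.177632) / 3 = 0.163785
R_{2,1} = (4·0.164576 − 0.167247) / 3 = 0.163686
R_{2,2} = (16·0.163686 − 0.163785) / 15 = 0.163679

0.1637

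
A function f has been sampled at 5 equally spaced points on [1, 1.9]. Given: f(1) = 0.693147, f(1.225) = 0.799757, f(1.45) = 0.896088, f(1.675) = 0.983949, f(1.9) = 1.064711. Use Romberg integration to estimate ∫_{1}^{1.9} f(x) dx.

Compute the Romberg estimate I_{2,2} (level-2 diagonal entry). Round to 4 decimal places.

0.8014

I_{0,0} (trapezoid, 1 panel, h=0.9000): 0.791036
I_{1,0} (trapezoid, 2 panels, h=0.4500): 0.798758
I_{2,0} (trapezoid, 4 panels, h=0.2250): 0.800713
I_{1,1} = 0.798758 + (0.798758 − 0.791036)/3 = 0.801332
I_{2,1} = 0.800713 + (0.800713 − 0.798758)/3 = 0.801365
I_{2,2} = 0.801365 + (0.801365 − 0.801332)/15 = 0.801367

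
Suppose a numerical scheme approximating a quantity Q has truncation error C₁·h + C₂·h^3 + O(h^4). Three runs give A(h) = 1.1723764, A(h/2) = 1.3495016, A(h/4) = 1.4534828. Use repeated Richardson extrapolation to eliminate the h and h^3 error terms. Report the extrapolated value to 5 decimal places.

1.56187

First eliminate the h term (factor 2^1 = 2):
  B₁ = (2·1.3495016 − 1.1723764)/1 = 1.5266268
  B₂ = (2·1.4534828 − 1.3495016)/1 = 1.5574640
Then eliminate the h^3 term (factor 2^3 = 8):
  (8·1.5574640 − 1.5266268)/7 = 1.5618693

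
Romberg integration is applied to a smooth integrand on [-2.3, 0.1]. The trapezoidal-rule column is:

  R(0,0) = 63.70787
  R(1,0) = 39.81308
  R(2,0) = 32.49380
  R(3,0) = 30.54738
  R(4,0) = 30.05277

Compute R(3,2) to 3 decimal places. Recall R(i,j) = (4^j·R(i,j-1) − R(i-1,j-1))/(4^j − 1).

29.888

R(2,1) = 32.49380 + (32.49380 − 39.81308)/3 = 30.05404
R(3,1) = (4·30.54738 − 32.49380) / 3 = 29.89857
R(3,2) = (16·29.89857 − 30.05404) / 15 = 29.88821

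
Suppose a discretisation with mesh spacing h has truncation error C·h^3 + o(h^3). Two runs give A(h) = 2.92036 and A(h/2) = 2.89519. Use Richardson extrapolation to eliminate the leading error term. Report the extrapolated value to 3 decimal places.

2.892

The leading error scales as h^3; refining by a factor of 2 reduces it by 2^3 = 8.
Extrapolated value = (8·A(h/2) − A(h)) / (8 − 1)
= (8·2.89519 − 2.92036) / 7
= 20.24116 / 7 = 2.89159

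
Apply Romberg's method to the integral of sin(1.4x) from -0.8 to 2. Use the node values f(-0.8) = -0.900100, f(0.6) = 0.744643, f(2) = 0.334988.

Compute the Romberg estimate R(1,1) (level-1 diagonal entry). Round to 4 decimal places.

1.1263

R(0,0) (trapezoid, 1 panel, h=2.8000): -0.791157
R(1,0) (trapezoid, 2 panels, h=1.4000): 0.646922
R(1,1) = 0.646922 + (0.646922 − (-0.791157))/3 = 1.126282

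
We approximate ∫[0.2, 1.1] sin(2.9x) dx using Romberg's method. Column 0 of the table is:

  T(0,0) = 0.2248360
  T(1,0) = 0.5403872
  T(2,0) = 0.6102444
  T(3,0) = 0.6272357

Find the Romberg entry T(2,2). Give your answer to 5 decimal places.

Richardson extrapolation on the trapezoidal column (denominator 4−1=3):
T(1,1) = 0.5403872 + (0.5403872 − 0.2248360)/3 = 0.6455709
T(2,1) = 0.6102444 + (0.6102444 − 0.5403872)/3 = 0.6335301
T(2,2) = 0.6335301 + (0.6335301 − 0.6455709)/15 = 0.6327274
(Column j=1 coincides with Simpson's rule on the same nodes.)

0.63273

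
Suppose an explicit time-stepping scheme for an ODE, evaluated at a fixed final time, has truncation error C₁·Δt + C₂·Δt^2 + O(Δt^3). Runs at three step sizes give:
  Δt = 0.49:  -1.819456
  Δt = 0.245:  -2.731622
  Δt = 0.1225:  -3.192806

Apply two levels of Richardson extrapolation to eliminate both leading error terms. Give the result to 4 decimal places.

First eliminate the Δt term (factor 2^1 = 2):
  B₁ = (2·(-2.731622) − (-1.819456))/1 = -3.643788
  B₂ = (2·(-3.192806) − (-2.731622))/1 = -3.653990
Then eliminate the Δt^2 term (factor 2^2 = 4):
  (4·(-3.653990) − (-3.643788))/3 = -3.657391

-3.6574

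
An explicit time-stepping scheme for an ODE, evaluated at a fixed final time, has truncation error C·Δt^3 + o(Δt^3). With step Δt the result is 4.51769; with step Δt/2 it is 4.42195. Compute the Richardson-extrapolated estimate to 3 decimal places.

The leading error scales as Δt^3; refining by a factor of 2 reduces it by 2^3 = 8.
Extrapolated value = (8·A(Δt/2) − A(Δt)) / (8 − 1)
= (8·4.42195 − 4.51769) / 7
= 30.85791 / 7 = 4.40827

4.408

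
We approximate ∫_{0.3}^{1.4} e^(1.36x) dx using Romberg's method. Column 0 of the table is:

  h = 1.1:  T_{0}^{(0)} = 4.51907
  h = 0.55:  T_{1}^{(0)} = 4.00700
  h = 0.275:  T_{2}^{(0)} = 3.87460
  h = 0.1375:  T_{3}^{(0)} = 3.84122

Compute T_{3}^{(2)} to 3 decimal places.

3.830

Richardson extrapolation on the trapezoidal column (denominator 4−1=3):
T_{2}^{(1)} = (4·3.87460 − 4.00700) / 3 = 3.83047
T_{3}^{(1)} = (4·3.84122 − 3.87460) / 3 = 3.83009
T_{3}^{(2)} = (16·3.83009 − 3.83047) / 15 = 3.83006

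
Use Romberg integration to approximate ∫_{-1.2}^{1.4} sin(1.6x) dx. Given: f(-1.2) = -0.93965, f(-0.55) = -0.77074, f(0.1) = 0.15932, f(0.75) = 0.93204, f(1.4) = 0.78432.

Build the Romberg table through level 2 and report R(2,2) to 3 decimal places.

0.173

R(0,0) (trapezoid, 1 panel, h=2.6000): -0.20193
R(1,0) (trapezoid, 2 panels, h=1.3000): 0.10615
R(2,0) (trapezoid, 4 panels, h=0.6500): 0.15792
R(1,1) = 0.10615 + (0.10615 − (-0.20193))/3 = 0.20884
R(2,1) = 0.15792 + (0.15792 − 0.10615)/3 = 0.17518
R(2,2) = 0.17518 + (0.17518 − 0.20884)/15 = 0.17294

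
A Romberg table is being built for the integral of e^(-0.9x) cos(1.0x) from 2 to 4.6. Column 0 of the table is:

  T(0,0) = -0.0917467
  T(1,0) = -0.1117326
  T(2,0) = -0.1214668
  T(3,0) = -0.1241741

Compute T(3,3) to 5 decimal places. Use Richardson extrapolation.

Richardson extrapolation on the trapezoidal column (denominator 4−1=3):
T(1,1) = -0.1117326 + (-0.1117326 − (-0.0917467))/3 = -0.1183946
T(2,1) = -0.1214668 + (-0.1214668 − (-0.1117326))/3 = -0.1247115
T(3,1) = (4·(-0.1241741) − (-0.1214668)) / 3 = -0.1250765
T(2,2) = (16·(-0.1247115) − (-0.1183946)) / 15 = -0.1251326
T(3,2) = -0.1250765 + (-0.1250765 − (-0.1247115))/15 = -0.1251008
T(3,3) = (64·(-0.1251008) − (-0.1251326)) / 63 = -0.1251003

-0.12510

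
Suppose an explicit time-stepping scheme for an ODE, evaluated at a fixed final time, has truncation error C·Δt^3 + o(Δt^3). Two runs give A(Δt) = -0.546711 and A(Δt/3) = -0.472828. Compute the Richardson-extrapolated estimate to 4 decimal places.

The leading error scales as Δt^3; refining by a factor of 3 reduces it by 3^3 = 27.
Extrapolated value = (27·A(Δt/3) − A(Δt)) / (27 − 1)
= (27·(-0.472828) − (-0.546711)) / 26
= -12.219645 / 26 = -0.469986

-0.4700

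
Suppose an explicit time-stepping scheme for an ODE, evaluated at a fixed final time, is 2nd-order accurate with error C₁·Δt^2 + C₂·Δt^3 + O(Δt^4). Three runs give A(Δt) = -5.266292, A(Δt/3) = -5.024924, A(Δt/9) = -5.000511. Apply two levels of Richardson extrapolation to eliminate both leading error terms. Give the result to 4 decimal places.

-4.9976

First eliminate the Δt^2 term (factor 3^2 = 9):
  B₁ = (9·(-5.024924) − (-5.266292))/8 = -4.994753
  B₂ = (9·(-5.000511) − (-5.024924))/8 = -4.997459
Then eliminate the Δt^3 term (factor 3^3 = 27):
  (27·(-4.997459) − (-4.994753))/26 = -4.997563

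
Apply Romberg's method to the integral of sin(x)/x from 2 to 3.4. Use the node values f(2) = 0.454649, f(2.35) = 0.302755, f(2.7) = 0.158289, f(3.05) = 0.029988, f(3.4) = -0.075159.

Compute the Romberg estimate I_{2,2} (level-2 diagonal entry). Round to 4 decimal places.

I_{0,0} (trapezoid, 1 panel, h=1.4000): 0.265643
I_{1,0} (trapezoid, 2 panels, h=0.7000): 0.243624
I_{2,0} (trapezoid, 4 panels, h=0.3500): 0.238272
I_{1,1} = 0.243624 + (0.243624 − 0.265643)/3 = 0.236284
I_{2,1} = 0.238272 + (0.238272 − 0.243624)/3 = 0.236488
I_{2,2} = 0.236488 + (0.236488 − 0.236284)/15 = 0.236502

0.2365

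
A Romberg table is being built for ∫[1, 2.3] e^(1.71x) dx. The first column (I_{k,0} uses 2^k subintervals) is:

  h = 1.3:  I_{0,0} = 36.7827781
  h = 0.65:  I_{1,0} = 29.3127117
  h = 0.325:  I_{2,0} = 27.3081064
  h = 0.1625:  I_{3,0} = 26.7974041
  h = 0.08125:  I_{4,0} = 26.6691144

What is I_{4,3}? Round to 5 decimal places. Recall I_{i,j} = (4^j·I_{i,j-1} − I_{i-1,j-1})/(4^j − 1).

I_{2,1} = 27.3081064 + (27.3081064 − 29.3127117)/3 = 26.6399046
I_{3,1} = 26.7974041 + (26.7974041 − 27.3081064)/3 = 26.6271700
I_{4,1} = 26.6691144 + (26.6691144 − 26.7974041)/3 = 26.6263512
I_{3,2} = 26.6271700 + (26.6271700 − 26.6399046)/15 = 26.6263210
I_{4,2} = (16·26.6263512 − 26.6271700) / 15 = 26.6262966
I_{4,3} = (64·26.6262966 − 26.6263210) / 63 = 26.6262962
(Column j=1 coincides with Simpson's rule on the same nodes.)

26.62630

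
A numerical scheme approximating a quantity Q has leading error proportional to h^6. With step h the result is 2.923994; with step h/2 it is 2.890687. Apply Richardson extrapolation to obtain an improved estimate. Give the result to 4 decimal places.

Extrapolated value = (64·A(h/2) − A(h)) / (64 − 1)
= (64·2.890687 − 2.923994) / 63
= 182.079974 / 63 = 2.890158

2.8902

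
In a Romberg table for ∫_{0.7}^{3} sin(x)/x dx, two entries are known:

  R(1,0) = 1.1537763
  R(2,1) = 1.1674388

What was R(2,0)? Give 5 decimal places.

From R(2,1) = (4·R(2,0) − R(1,0))/3, solve for R(2,0):
4·R(2,0) = 3·1.1674388 + 1.1537763 = 4.6560927
R(2,0) = 1.1640232

1.16402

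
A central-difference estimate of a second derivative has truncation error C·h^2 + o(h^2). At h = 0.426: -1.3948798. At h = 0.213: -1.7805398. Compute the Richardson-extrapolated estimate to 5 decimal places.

Extrapolated value = (4·A(h/2) − A(h)) / (4 − 1)
= (4·(-1.7805398) − (-1.3948798)) / 3
= -5.7272794 / 3 = -1.9090931

-1.90909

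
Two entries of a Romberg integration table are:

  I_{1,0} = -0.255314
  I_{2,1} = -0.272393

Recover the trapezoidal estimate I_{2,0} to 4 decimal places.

-0.2681

From I_{2,1} = (4·I_{2,0} − I_{1,0})/3, solve for I_{2,0}:
4·I_{2,0} = 3·(-0.272393) + (-0.255314) = -1.072493
I_{2,0} = -0.268123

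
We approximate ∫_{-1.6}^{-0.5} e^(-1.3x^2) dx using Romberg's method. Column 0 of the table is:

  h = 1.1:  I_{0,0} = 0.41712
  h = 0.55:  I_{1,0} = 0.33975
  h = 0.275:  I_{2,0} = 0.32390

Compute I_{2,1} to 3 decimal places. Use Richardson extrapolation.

0.319

I_{2,1} = 0.32390 + (0.32390 − 0.33975)/3 = 0.31862
(Column j=1 coincides with Simpson's rule on the same nodes.)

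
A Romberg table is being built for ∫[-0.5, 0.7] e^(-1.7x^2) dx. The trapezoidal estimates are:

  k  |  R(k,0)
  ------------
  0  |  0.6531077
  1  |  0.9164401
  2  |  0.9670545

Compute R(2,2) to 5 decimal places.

0.98257

R(1,1) = 0.9164401 + (0.9164401 − 0.6531077)/3 = 1.0042176
R(2,1) = 0.9670545 + (0.9670545 − 0.9164401)/3 = 0.9839260
R(2,2) = (16·0.9839260 − 1.0042176) / 15 = 0.9825732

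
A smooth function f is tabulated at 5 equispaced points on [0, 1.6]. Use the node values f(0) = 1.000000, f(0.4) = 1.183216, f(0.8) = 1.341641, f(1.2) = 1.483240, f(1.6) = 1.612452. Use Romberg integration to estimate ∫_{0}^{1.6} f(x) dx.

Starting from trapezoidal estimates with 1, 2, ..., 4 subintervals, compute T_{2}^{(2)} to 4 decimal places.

T_{0}^{(0)} (trapezoid, 1 panel, h=1.6000): 2.089962
T_{1}^{(0)} (trapezoid, 2 panels, h=0.8000): 2.118294
T_{2}^{(0)} (trapezoid, 4 panels, h=0.4000): 2.125729
T_{1}^{(1)} = 2.118294 + (2.118294 − 2.089962)/3 = 2.127738
T_{2}^{(1)} = 2.125729 + (2.125729 − 2.118294)/3 = 2.128207
T_{2}^{(2)} = 2.128207 + (2.128207 − 2.127738)/15 = 2.128238

2.1282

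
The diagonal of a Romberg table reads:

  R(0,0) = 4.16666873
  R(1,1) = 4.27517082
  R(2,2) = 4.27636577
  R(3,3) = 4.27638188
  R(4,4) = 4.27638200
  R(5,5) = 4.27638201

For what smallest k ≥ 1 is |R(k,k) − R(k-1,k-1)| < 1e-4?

k = 3

|R(1,1) − R(0,0)| = 0.10850209 ≥ 1e-4
|R(2,2) − R(1,1)| = 0.00119495 ≥ 1e-4
|R(3,3) − R(2,2)| = 0.00001611 < 1e-4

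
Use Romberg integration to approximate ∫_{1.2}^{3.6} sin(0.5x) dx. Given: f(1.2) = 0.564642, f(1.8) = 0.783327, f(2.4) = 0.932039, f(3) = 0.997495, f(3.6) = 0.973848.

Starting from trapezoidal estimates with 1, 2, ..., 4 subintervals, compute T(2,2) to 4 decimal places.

2.1051

T(0,0) (trapezoid, 1 panel, h=2.4000): 1.846188
T(1,0) (trapezoid, 2 panels, h=1.2000): 2.041541
T(2,0) (trapezoid, 4 panels, h=0.6000): 2.089264
T(1,1) = 2.041541 + (2.041541 − 1.846188)/3 = 2.106659
T(2,1) = 2.089264 + (2.089264 − 2.041541)/3 = 2.105172
T(2,2) = 2.105172 + (2.105172 − 2.106659)/15 = 2.105073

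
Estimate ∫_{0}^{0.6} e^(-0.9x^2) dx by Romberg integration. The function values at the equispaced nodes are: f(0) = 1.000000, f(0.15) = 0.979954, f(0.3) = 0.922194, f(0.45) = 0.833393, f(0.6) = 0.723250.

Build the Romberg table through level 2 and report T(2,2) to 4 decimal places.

T(0,0) (trapezoid, 1 panel, h=0.6000): 0.516975
T(1,0) (trapezoid, 2 panels, h=0.3000): 0.535146
T(2,0) (trapezoid, 4 panels, h=0.1500): 0.539575
T(1,1) = 0.535146 + (0.535146 − 0.516975)/3 = 0.541203
T(2,1) = 0.539575 + (0.539575 − 0.535146)/3 = 0.541051
T(2,2) = 0.541051 + (0.541051 − 0.541203)/15 = 0.541041

0.5410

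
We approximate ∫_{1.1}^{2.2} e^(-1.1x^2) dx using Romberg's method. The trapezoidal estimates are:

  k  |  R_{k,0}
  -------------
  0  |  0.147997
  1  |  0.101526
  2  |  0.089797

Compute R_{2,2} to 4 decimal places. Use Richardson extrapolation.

0.0859

R_{1,1} = (4·0.101526 − 0.147997) / 3 = 0.086036
R_{2,1} = (4·0.089797 − 0.101526) / 3 = 0.085887
R_{2,2} = 0.085887 + (0.085887 − 0.086036)/15 = 0.085877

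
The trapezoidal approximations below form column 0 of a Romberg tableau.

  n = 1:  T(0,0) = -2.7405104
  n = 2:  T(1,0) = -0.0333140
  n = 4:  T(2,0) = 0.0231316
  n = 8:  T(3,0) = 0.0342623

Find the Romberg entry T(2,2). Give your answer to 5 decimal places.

T(1,1) = (4·(-0.0333140) − (-2.7405104)) / 3 = 0.8690848
T(2,1) = (4·0.0231316 − (-0.0333140)) / 3 = 0.0419468
T(2,2) = 0.0419468 + (0.0419468 − 0.8690848)/15 = -0.0131957

-0.01320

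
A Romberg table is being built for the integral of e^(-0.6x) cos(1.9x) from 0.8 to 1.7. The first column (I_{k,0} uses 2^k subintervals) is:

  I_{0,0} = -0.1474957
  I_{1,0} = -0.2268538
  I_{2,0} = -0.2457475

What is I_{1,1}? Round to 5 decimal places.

-0.25331

Richardson extrapolation on the trapezoidal column (denominator 4−1=3):
I_{1,1} = -0.2268538 + (-0.2268538 − (-0.1474957))/3 = -0.2533065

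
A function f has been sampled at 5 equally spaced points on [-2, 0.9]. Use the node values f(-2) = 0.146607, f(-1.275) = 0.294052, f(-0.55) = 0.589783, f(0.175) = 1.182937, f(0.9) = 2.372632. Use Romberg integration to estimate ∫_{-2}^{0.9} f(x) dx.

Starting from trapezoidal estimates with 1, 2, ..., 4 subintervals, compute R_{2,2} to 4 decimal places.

R_{0,0} (trapezoid, 1 panel, h=2.9000): 3.652897
R_{1,0} (trapezoid, 2 panels, h=1.4500): 2.681634
R_{2,0} (trapezoid, 4 panels, h=0.7250): 2.411634
R_{1,1} = 2.681634 + (2.681634 − 3.652897)/3 = 2.357880
R_{2,1} = 2.411634 + (2.411634 − 2.681634)/3 = 2.321634
R_{2,2} = 2.321634 + (2.321634 − 2.357880)/15 = 2.319218

2.3192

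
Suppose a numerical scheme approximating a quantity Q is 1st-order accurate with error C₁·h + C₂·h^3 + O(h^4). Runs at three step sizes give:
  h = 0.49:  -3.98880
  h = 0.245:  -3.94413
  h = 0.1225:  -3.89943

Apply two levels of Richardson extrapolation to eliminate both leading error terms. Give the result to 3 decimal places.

First eliminate the h term (factor 2^1 = 2):
  B₁ = (2·(-3.94413) − (-3.98880))/1 = -3.89946
  B₂ = (2·(-3.89943) − (-3.94413))/1 = -3.85473
Then eliminate the h^3 term (factor 2^3 = 8):
  (8·(-3.85473) − (-3.89946))/7 = -3.84834

-3.848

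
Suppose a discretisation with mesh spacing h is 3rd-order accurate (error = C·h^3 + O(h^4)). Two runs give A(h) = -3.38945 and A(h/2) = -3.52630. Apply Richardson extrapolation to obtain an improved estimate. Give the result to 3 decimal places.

Extrapolated value = (8·A(h/2) − A(h)) / (8 − 1)
= (8·(-3.52630) − (-3.38945)) / 7
= -24.82095 / 7 = -3.54585

-3.546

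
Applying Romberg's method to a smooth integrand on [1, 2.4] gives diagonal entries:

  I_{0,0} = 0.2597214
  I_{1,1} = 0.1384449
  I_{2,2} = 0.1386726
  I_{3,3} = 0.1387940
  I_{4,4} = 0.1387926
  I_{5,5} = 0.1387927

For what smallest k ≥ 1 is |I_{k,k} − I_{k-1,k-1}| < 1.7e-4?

k = 3

|I_{1,1} − I_{0,0}| = 0.1212765 ≥ 1.7e-4
|I_{2,2} − I_{1,1}| = 0.0002277 ≥ 1.7e-4
|I_{3,3} − I_{2,2}| = 0.0001214 < 1.7e-4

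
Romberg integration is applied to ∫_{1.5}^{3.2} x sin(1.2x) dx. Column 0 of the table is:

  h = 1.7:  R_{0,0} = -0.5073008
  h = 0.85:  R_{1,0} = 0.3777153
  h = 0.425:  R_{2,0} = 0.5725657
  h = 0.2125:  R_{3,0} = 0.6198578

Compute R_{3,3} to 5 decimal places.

0.63550

Richardson extrapolation on the trapezoidal column (denominator 4−1=3):
R_{1,1} = (4·0.3777153 − (-0.5073008)) / 3 = 0.6727207
R_{2,1} = (4·0.5725657 − 0.3777153) / 3 = 0.6375158
R_{3,1} = 0.6198578 + (0.6198578 − 0.5725657)/3 = 0.6356218
R_{2,2} = (16·0.6375158 − 0.6727207) / 15 = 0.6351688
R_{3,2} = 0.6356218 + (0.6356218 − 0.6375158)/15 = 0.6354955
R_{3,3} = (64·0.6354955 − 0.6351688) / 63 = 0.6355007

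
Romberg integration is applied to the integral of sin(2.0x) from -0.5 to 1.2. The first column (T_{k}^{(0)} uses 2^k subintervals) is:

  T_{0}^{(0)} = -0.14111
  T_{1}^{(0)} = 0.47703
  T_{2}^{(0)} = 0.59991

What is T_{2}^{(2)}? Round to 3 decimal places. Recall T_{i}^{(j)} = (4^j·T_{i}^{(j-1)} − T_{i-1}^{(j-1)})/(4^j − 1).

0.638

Richardson extrapolation on the trapezoidal column (denominator 4−1=3):
T_{1}^{(1)} = (4·0.47703 − (-0.14111)) / 3 = 0.68308
T_{2}^{(1)} = 0.59991 + (0.59991 − 0.47703)/3 = 0.64087
T_{2}^{(2)} = (16·0.64087 − 0.68308) / 15 = 0.63806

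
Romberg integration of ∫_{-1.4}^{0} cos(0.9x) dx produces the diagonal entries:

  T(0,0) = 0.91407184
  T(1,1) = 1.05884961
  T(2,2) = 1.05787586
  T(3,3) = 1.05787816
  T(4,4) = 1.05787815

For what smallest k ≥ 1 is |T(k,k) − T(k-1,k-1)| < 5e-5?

|T(1,1) − T(0,0)| = 0.14477777 ≥ 5e-5
|T(2,2) − T(1,1)| = 0.00097375 ≥ 5e-5
|T(3,3) − T(2,2)| = 0.00000230 < 5e-5

k = 3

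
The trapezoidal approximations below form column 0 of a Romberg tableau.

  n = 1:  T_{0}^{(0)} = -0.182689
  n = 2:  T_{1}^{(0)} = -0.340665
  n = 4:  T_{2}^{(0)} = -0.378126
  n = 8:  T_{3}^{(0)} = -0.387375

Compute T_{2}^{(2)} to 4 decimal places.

Richardson extrapolation on the trapezoidal column (denominator 4−1=3):
T_{1}^{(1)} = (4·(-0.340665) − (-0.182689)) / 3 = -0.393324
T_{2}^{(1)} = (4·(-0.378126) − (-0.340665)) / 3 = -0.390613
T_{2}^{(2)} = (16·(-0.390613) − (-0.393324)) / 15 = -0.390432

-0.3904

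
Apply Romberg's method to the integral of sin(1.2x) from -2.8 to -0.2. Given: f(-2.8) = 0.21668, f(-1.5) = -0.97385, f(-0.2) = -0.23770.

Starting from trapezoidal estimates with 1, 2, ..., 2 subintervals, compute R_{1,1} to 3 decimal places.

-1.697

R_{0,0} (trapezoid, 1 panel, h=2.6000): -0.02733
R_{1,0} (trapezoid, 2 panels, h=1.3000): -1.27967
R_{1,1} = -1.27967 + (-1.27967 − (-0.02733))/3 = -1.69712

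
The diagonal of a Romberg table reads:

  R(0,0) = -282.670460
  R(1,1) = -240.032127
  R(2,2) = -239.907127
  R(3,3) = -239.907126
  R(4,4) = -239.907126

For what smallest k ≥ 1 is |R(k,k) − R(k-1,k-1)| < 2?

|R(1,1) − R(0,0)| = 42.638333 ≥ 2
|R(2,2) − R(1,1)| = 0.125000 < 2

k = 2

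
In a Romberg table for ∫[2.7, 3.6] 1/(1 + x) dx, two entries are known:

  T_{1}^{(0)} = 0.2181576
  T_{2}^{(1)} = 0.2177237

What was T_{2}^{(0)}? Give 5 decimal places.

0.21783

From T_{2}^{(1)} = (4·T_{2}^{(0)} − T_{1}^{(0)})/3, solve for T_{2}^{(0)}:
4·T_{2}^{(0)} = 3·0.2177237 + 0.2181576 = 0.8713287
T_{2}^{(0)} = 0.2178322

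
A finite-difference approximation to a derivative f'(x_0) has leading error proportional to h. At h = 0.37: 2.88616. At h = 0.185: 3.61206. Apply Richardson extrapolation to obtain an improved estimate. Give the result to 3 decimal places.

4.338

Extrapolated value = (2·A(h/2) − A(h)) / (2 − 1)
= (2·3.61206 − 2.88616) / 1
= 4.33796 / 1 = 4.33796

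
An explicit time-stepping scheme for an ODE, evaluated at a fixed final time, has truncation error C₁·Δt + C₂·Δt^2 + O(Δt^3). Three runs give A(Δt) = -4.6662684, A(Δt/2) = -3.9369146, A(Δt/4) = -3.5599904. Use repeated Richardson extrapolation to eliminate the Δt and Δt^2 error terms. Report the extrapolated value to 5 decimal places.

First eliminate the Δt term (factor 2^1 = 2):
  B₁ = (2·(-3.9369146) − (-4.6662684))/1 = -3.2075608
  B₂ = (2·(-3.5599904) − (-3.9369146))/1 = -3.1830662
Then eliminate the Δt^2 term (factor 2^2 = 4):
  (4·(-3.1830662) − (-3.2075608))/3 = -3.1749013

-3.17490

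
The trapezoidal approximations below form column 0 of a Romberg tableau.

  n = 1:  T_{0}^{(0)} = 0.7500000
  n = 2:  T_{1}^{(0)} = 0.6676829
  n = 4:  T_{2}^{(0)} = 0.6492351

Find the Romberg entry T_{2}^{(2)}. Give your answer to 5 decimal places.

0.64328

T_{1}^{(1)} = (4·0.6676829 − 0.7500000) / 3 = 0.6402439
T_{2}^{(1)} = (4·0.6492351 − 0.6676829) / 3 = 0.6430858
T_{2}^{(2)} = 0.6430858 + (0.6430858 − 0.6402439)/15 = 0.6432753
(Column j=1 coincides with Simpson's rule on the same nodes.)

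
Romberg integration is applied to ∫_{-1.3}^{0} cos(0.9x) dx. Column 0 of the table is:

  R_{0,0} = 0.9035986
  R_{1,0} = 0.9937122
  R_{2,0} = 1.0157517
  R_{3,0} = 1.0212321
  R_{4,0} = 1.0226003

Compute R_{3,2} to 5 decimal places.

R_{2,1} = 1.0157517 + (1.0157517 − 0.9937122)/3 = 1.0230982
R_{3,1} = (4·1.0212321 − 1.0157517) / 3 = 1.0230589
R_{3,2} = 1.0230589 + (1.0230589 − 1.0230982)/15 = 1.0230563
(Column j=1 coincides with Simpson's rule on the same nodes.)

1.02306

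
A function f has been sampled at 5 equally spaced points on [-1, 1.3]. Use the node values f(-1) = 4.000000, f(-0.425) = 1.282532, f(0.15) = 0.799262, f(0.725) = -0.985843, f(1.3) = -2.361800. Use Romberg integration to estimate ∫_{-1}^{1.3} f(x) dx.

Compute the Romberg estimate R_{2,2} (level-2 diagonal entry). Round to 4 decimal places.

0.7808

R_{0,0} (trapezoid, 1 panel, h=2.3000): 1.883930
R_{1,0} (trapezoid, 2 panels, h=1.1500): 1.861116
R_{2,0} (trapezoid, 4 panels, h=0.5750): 1.101154
R_{1,1} = 1.861116 + (1.861116 − 1.883930)/3 = 1.853511
R_{2,1} = 1.101154 + (1.101154 − 1.861116)/3 = 0.847833
R_{2,2} = 0.847833 + (0.847833 − 1.853511)/15 = 0.780788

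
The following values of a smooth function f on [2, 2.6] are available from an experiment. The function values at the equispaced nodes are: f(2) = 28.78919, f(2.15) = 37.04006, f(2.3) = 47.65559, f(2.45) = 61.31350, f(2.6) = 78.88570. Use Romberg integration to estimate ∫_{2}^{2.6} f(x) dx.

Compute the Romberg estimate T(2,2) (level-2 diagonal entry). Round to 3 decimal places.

T(0,0) (trapezoid, 1 panel, h=0.6000): 32.30247
T(1,0) (trapezoid, 2 panels, h=0.3000): 30.44791
T(2,0) (trapezoid, 4 panels, h=0.1500): 29.97699
T(1,1) = 30.44791 + (30.44791 − 32.30247)/3 = 29.82972
T(2,1) = 29.97699 + (29.97699 − 30.44791)/3 = 29.82002
T(2,2) = 29.82002 + (29.82002 − 29.82972)/15 = 29.81937

29.819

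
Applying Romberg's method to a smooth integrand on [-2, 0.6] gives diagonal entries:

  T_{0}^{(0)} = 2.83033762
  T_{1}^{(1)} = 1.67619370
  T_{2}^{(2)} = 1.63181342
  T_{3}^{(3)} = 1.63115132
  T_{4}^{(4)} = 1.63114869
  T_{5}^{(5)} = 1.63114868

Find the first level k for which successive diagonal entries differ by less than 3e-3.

k = 3

|T_{1}^{(1)} − T_{0}^{(0)}| = 1.15414392 ≥ 3e-3
|T_{2}^{(2)} − T_{1}^{(1)}| = 0.04438028 ≥ 3e-3
|T_{3}^{(3)} − T_{2}^{(2)}| = 0.00066210 < 3e-3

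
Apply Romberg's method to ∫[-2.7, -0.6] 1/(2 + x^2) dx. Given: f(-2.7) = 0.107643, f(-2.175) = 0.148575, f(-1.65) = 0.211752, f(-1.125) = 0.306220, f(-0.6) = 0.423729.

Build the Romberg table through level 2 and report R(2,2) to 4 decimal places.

R(0,0) (trapezoid, 1 panel, h=2.1000): 0.557941
R(1,0) (trapezoid, 2 panels, h=1.0500): 0.501310
R(2,0) (trapezoid, 4 panels, h=0.5250): 0.489422
R(1,1) = 0.501310 + (0.501310 − 0.557941)/3 = 0.482433
R(2,1) = 0.489422 + (0.489422 − 0.501310)/3 = 0.485459
R(2,2) = 0.485459 + (0.485459 − 0.482433)/15 = 0.485661

0.4857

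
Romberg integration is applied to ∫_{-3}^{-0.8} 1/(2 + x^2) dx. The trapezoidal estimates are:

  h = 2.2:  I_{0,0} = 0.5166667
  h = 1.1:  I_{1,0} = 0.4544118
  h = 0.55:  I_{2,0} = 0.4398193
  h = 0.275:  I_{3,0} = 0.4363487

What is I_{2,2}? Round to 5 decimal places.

I_{1,1} = (4·0.4544118 − 0.5166667) / 3 = 0.4336602
I_{2,1} = 0.4398193 + (0.4398193 − 0.4544118)/3 = 0.4349551
I_{2,2} = 0.4349551 + (0.4349551 − 0.4336602)/15 = 0.4350414

0.43504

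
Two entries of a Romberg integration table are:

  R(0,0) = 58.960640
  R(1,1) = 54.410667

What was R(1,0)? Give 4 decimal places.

From R(1,1) = (4·R(1,0) − R(0,0))/3, solve for R(1,0):
4·R(1,0) = 3·54.410667 + 58.960640 = 222.192641
R(1,0) = 55.548160

55.5482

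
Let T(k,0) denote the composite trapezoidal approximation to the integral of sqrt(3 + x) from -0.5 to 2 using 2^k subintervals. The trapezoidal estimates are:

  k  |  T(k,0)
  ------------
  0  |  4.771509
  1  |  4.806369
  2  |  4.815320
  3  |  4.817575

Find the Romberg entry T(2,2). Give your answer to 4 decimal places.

4.8183

Richardson extrapolation on the trapezoidal column (denominator 4−1=3):
T(1,1) = 4.806369 + (4.806369 − 4.771509)/3 = 4.817989
T(2,1) = (4·4.815320 − 4.806369) / 3 = 4.818304
T(2,2) = (16·4.818304 − 4.817989) / 15 = 4.818325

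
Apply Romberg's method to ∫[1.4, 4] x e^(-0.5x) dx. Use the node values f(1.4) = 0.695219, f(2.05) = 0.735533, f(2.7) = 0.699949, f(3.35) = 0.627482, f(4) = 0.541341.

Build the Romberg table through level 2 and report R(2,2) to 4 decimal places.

1.7527

R(0,0) (trapezoid, 1 panel, h=2.6000): 1.607528
R(1,0) (trapezoid, 2 panels, h=1.3000): 1.713698
R(2,0) (trapezoid, 4 panels, h=0.6500): 1.742809
R(1,1) = 1.713698 + (1.713698 − 1.607528)/3 = 1.749088
R(2,1) = 1.742809 + (1.742809 − 1.713698)/3 = 1.752513
R(2,2) = 1.752513 + (1.752513 − 1.749088)/15 = 1.752741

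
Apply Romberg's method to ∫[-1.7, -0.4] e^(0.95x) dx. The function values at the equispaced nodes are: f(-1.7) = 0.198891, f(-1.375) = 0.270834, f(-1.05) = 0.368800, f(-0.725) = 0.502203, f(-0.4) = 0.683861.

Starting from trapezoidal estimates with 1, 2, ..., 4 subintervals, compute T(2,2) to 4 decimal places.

T(0,0) (trapezoid, 1 panel, h=1.3000): 0.573789
T(1,0) (trapezoid, 2 panels, h=0.6500): 0.526614
T(2,0) (trapezoid, 4 panels, h=0.3250): 0.514544
T(1,1) = 0.526614 + (0.526614 − 0.573789)/3 = 0.510889
T(2,1) = 0.514544 + (0.514544 − 0.526614)/3 = 0.510521
T(2,2) = 0.510521 + (0.510521 − 0.510889)/15 = 0.510496

0.5105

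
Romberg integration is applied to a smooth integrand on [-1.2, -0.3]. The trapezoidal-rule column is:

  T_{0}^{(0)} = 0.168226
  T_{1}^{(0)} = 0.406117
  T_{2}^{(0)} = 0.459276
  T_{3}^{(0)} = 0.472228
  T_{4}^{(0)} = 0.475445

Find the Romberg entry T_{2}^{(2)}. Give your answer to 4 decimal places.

0.4764

Richardson extrapolation on the trapezoidal column (denominator 4−1=3):
T_{1}^{(1)} = 0.406117 + (0.406117 − 0.168226)/3 = 0.485414
T_{2}^{(1)} = (4·0.459276 − 0.406117) / 3 = 0.476996
T_{2}^{(2)} = (16·0.476996 − 0.485414) / 15 = 0.476435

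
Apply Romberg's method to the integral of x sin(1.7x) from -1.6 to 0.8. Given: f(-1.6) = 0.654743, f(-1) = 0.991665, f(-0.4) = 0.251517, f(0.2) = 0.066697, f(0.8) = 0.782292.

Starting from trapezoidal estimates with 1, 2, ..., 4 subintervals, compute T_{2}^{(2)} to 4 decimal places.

1.2519

T_{0}^{(0)} (trapezoid, 1 panel, h=2.4000): 1.724442
T_{1}^{(0)} (trapezoid, 2 panels, h=1.2000): 1.164041
T_{2}^{(0)} (trapezoid, 4 panels, h=0.6000): 1.217038
T_{1}^{(1)} = 1.164041 + (1.164041 − 1.724442)/3 = 0.977241
T_{2}^{(1)} = 1.217038 + (1.217038 − 1.164041)/3 = 1.234704
T_{2}^{(2)} = 1.234704 + (1.234704 − 0.977241)/15 = 1.251868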